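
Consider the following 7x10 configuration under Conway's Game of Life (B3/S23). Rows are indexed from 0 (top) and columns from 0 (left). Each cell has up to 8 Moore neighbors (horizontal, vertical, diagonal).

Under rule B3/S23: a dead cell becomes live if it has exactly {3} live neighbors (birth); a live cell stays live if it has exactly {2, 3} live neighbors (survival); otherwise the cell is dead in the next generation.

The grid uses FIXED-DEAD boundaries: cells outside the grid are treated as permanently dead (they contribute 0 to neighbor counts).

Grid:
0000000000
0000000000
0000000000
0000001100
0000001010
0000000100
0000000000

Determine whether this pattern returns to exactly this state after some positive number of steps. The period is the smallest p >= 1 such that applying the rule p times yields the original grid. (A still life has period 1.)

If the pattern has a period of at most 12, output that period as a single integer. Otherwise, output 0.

Simulating and comparing each generation to the original:
Gen 0 (original, given above): 5 live cells
Gen 1: 5 live cells, MATCHES original -> period = 1

Answer: 1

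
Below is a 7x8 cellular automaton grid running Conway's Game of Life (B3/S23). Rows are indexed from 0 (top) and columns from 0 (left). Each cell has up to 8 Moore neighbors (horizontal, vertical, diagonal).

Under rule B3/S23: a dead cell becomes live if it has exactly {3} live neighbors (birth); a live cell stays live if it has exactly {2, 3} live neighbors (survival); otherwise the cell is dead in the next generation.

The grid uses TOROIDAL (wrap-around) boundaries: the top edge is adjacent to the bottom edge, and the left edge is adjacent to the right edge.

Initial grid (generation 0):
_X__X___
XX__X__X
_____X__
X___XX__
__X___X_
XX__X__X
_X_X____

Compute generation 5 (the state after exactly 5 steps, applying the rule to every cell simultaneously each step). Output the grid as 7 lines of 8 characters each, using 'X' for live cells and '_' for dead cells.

Answer: X_X_____
X_X_____
_XXX____
X_____XX
__X_____
X_______
__X___X_

Derivation:
Simulating step by step:
Generation 0 (given above): 18 live cells
Generation 1: 24 live cells
_X_XX___
XX__XX__
_X___XXX
____XXX_
___XX_X_
XX_X___X
_X_XX___
Generation 2: 16 live cells
_X______
_X_X___X
_X_____X
___X____
X_XX__X_
XX___X_X
_X______
Generation 3: 15 live cells
_X______
_X______
________
XX_X___X
X_XXX_X_
______XX
_XX_____
Generation 4: 21 live cells
XX______
________
_XX_____
XX_XX__X
__XXXXX_
X____XXX
XXX_____
Generation 5: 14 live cells
(generation 5 grid is the final answer)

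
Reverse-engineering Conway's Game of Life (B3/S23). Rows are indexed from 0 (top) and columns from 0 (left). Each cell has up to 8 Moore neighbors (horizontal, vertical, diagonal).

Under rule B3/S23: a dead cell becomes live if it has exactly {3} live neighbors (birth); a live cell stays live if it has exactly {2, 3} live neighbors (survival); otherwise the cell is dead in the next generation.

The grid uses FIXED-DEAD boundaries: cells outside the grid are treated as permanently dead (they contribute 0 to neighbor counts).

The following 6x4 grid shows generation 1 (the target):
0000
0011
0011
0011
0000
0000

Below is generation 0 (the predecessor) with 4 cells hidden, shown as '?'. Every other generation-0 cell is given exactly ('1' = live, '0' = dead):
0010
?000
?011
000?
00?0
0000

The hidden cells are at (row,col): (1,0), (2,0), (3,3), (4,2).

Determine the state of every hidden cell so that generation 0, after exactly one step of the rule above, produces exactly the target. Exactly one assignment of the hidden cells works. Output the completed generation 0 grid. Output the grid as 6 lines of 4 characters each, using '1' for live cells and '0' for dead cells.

Hidden generation-0 cells (in order): (1,0), (2,0), (3,3), (4,2).
A hidden cell only influences target cells in its own 3x3 neighborhood. Try each of the 2^4 = 16 assignments, step the completed generation 0 forward once under B3/S23, and compare with the target:
  (1,0)=0 (2,0)=0 (3,3)=0 (4,2)=0 -> step gives (2,2)='0' but target has '1' -> reject
  (1,0)=0 (2,0)=0 (3,3)=0 (4,2)=1 -> step gives (2,2)='0' but target has '1' -> reject
  (1,0)=0 (2,0)=0 (3,3)=1 (4,2)=0 -> step reproduces the target at every cell -> ACCEPT
  (1,0)=0 (2,0)=0 (3,3)=1 (4,2)=1 -> step gives (3,2)='0' but target has '1' -> reject
  (1,0)=0 (2,0)=1 (3,3)=0 (4,2)=0 -> step gives (1,1)='1' but target has '0' -> reject
  (1,0)=0 (2,0)=1 (3,3)=0 (4,2)=1 -> step gives (1,1)='1' but target has '0' -> reject
  (1,0)=0 (2,0)=1 (3,3)=1 (4,2)=0 -> step gives (1,1)='1' but target has '0' -> reject
  (1,0)=0 (2,0)=1 (3,3)=1 (4,2)=1 -> step gives (1,1)='1' but target has '0' -> reject
  (1,0)=1 (2,0)=0 (3,3)=0 (4,2)=0 -> step gives (1,1)='1' but target has '0' -> reject
  (1,0)=1 (2,0)=0 (3,3)=0 (4,2)=1 -> step gives (1,1)='1' but target has '0' -> reject
  (1,0)=1 (2,0)=0 (3,3)=1 (4,2)=0 -> step gives (1,1)='1' but target has '0' -> reject
  (1,0)=1 (2,0)=0 (3,3)=1 (4,2)=1 -> step gives (1,1)='1' but target has '0' -> reject
  (1,0)=1 (2,0)=1 (3,3)=0 (4,2)=0 -> step gives (2,1)='1' but target has '0' -> reject
  (1,0)=1 (2,0)=1 (3,3)=0 (4,2)=1 -> step gives (2,1)='1' but target has '0' -> reject
  (1,0)=1 (2,0)=1 (3,3)=1 (4,2)=0 -> step gives (2,1)='1' but target has '0' -> reject
  (1,0)=1 (2,0)=1 (3,3)=1 (4,2)=1 -> step gives (2,1)='1' but target has '0' -> reject
Unique solution: (1,0)=dead, (2,0)=dead, (3,3)=live, (4,2)=dead.
Check: live-neighbor counts of every cell in the completed generation 0:
0101
0233
0122
0132
0011
0000
Applying B3/S23 to generation 0 with these counts gives:
0000
0011
0011
0011
0000
0000
which matches the target exactly.

Answer: 0010
0000
0011
0001
0000
0000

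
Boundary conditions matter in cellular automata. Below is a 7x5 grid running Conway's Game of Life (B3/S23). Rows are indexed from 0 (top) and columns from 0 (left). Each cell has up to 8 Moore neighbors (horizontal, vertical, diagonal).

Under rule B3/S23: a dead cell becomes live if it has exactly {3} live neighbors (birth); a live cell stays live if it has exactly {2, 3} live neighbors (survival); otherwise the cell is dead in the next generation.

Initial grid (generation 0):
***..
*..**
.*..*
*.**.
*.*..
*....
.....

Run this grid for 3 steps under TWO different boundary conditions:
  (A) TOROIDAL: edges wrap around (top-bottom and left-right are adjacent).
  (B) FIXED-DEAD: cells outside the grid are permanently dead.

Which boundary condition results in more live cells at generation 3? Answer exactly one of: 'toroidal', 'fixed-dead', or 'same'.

Answer: fixed-dead

Derivation:
Under TOROIDAL boundary, generation 3:
..*..
.....
.*...
**.*.
...*.
..*..
.....
Population = 7

Under FIXED-DEAD boundary, generation 3:
.****
*.*.*
...**
**.**
*.**.
.**..
.....
Population = 18

Comparison: toroidal=7, fixed-dead=18 -> fixed-dead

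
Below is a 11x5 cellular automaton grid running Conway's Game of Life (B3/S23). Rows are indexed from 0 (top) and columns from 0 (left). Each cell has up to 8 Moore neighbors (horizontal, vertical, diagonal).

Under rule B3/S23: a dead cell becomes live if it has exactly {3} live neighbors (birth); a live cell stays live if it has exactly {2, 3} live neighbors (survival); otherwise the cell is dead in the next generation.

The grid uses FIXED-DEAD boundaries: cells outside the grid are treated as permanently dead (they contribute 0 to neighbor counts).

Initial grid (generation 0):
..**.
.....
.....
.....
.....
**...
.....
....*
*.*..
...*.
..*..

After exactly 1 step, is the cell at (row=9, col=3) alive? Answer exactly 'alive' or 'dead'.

Answer: alive

Derivation:
Simulating step by step:
Generation 0 (given above): 9 live cells
Generation 1: 4 live cells
.....
.....
.....
.....
.....
.....
.....
.....
...*.
.***.
.....

Cell (9,3) at generation 1: 1 -> alive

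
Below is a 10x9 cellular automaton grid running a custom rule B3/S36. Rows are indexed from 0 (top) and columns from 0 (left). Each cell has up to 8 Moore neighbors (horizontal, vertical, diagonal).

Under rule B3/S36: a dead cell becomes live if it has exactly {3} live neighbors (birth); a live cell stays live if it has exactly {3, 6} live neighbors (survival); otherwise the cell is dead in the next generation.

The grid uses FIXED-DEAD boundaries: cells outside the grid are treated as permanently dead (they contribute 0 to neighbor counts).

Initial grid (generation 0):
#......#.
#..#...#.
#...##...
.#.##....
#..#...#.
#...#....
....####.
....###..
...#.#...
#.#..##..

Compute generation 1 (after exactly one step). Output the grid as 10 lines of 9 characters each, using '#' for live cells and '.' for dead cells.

Simulating step by step:
Generation 0 (given above): 29 live cells
Generation 1: 21 live cells
(generation 1 grid is the final answer)

Answer: .........
.#..#.#..
.##......
#.##.#...
.###.....
...##..#.
...#.#...
...#.#.#.
.........
....#....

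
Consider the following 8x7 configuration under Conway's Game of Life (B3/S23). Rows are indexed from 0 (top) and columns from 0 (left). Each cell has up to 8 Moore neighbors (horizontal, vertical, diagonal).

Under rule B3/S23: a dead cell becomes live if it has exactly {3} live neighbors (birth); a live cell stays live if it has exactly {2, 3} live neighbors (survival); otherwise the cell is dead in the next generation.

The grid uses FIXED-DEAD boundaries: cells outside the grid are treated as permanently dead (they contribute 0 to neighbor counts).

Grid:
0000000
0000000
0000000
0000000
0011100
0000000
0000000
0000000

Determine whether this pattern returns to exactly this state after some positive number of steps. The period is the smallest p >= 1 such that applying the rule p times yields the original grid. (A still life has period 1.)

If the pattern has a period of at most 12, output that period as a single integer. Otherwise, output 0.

Answer: 2

Derivation:
Simulating and comparing each generation to the original:
Gen 0 (original, given above): 3 live cells
Gen 1: 3 live cells, differs from original
Gen 2: 3 live cells, MATCHES original -> period = 2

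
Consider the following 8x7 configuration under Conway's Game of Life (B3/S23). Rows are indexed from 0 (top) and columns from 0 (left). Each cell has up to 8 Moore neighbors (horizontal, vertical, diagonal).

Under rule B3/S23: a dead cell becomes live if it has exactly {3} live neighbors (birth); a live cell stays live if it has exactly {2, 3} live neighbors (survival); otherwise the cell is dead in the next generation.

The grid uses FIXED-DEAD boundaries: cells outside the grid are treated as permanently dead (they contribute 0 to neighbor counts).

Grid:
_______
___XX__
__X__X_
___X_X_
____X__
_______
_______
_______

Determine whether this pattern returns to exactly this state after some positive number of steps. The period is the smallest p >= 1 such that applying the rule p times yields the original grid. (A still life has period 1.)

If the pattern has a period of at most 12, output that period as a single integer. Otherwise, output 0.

Simulating and comparing each generation to the original:
Gen 0 (original, given above): 7 live cells
Gen 1: 7 live cells, MATCHES original -> period = 1

Answer: 1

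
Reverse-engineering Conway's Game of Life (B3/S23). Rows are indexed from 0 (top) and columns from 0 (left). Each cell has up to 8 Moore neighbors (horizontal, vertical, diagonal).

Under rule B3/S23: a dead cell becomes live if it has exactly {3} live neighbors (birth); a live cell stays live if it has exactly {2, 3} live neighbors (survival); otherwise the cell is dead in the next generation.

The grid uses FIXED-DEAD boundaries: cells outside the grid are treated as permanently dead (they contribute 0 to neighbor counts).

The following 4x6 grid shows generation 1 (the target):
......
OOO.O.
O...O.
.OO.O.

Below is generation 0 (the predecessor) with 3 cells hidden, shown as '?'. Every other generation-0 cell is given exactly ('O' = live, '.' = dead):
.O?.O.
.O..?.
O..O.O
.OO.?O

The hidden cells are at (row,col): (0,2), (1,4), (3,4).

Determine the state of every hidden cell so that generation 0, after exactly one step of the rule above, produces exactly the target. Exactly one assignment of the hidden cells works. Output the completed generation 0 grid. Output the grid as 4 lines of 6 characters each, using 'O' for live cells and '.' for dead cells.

Hidden generation-0 cells (in order): (0,2), (1,4), (3,4).
A hidden cell only influences target cells in its own 3x3 neighborhood. Try each of the 2^3 = 8 assignments, step the completed generation 0 forward once under B3/S23, and compare with the target:
  (0,2)=. (1,4)=. (3,4)=. -> step reproduces the target at every cell -> ACCEPT
  (0,2)=. (1,4)=. (3,4)=O -> step gives (2,3)='O' but target has '.' -> reject
  (0,2)=. (1,4)=O (3,4)=. -> step gives (1,3)='O' but target has '.' -> reject
  (0,2)=. (1,4)=O (3,4)=O -> step gives (1,3)='O' but target has '.' -> reject
  (0,2)=O (1,4)=. (3,4)=. -> step gives (0,1)='O' but target has '.' -> reject
  (0,2)=O (1,4)=. (3,4)=O -> step gives (0,1)='O' but target has '.' -> reject
  (0,2)=O (1,4)=O (3,4)=. -> step gives (0,1)='O' but target has '.' -> reject
  (0,2)=O (1,4)=O (3,4)=O -> step gives (0,1)='O' but target has '.' -> reject
Unique solution: (0,2)=dead, (1,4)=dead, (3,4)=dead.
Check: live-neighbor counts of every cell in the completed generation 0:
212101
323232
244131
222231
Applying B3/S23 to generation 0 with these counts gives:
......
OOO.O.
O...O.
.OO.O.
which matches the target exactly.

Answer: .O..O.
.O....
O..O.O
.OO..O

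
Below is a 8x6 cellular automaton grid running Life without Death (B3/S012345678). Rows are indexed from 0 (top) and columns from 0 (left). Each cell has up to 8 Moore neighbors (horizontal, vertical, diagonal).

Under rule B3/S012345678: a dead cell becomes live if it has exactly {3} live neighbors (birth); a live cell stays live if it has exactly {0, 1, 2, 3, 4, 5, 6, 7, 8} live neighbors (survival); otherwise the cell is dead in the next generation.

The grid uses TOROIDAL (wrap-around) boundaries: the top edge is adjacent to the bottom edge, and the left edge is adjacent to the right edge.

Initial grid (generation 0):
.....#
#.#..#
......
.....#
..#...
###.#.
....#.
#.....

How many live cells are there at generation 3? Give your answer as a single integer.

Answer: 34

Derivation:
Simulating step by step:
Generation 0 (given above): 12 live cells
Generation 1: 22 live cells
.#...#
#.#..#
#....#
.....#
#.##.#
###.##
#..##.
#....#
Generation 2: 29 live cells
.#..##
#.#.##
##..##
.#...#
#.##.#
###.##
#.###.
##...#
Generation 3: 34 live cells
.#####
#.#.##
######
.#.#.#
#.##.#
###.##
#.###.
##...#
Population at generation 3: 34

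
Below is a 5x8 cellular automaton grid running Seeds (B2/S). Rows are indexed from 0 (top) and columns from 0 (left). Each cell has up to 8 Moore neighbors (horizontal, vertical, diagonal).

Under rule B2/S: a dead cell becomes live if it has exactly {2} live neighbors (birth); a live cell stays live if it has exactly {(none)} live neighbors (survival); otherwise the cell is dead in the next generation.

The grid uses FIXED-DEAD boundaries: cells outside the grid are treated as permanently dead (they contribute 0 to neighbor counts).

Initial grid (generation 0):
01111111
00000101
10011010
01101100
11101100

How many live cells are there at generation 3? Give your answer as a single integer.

Simulating step by step:
Generation 0 (given above): 22 live cells
Generation 1: 3 live cells
00000000
10000000
00000001
00000000
00000010
Generation 2: 2 live cells
00000000
00000000
00000000
00000011
00000000
Generation 3: 4 live cells
00000000
00000000
00000011
00000000
00000011
Population at generation 3: 4

Answer: 4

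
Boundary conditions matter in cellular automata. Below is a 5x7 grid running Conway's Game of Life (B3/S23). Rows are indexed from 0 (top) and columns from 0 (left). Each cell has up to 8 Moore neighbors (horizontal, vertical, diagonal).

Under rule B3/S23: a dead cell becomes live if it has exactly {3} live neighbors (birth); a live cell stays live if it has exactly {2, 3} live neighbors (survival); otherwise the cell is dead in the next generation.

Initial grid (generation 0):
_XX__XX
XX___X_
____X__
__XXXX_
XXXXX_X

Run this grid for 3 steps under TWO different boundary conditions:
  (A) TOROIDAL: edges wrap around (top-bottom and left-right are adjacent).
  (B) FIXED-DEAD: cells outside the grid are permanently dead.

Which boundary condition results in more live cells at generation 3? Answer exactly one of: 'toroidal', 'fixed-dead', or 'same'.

Under TOROIDAL boundary, generation 3:
XXX___X
X__XX_X
___XXX_
XXX____
_X_____
Population = 15

Under FIXED-DEAD boundary, generation 3:
___XX__
______X
__XXXX_
_XXX___
_______
Population = 10

Comparison: toroidal=15, fixed-dead=10 -> toroidal

Answer: toroidal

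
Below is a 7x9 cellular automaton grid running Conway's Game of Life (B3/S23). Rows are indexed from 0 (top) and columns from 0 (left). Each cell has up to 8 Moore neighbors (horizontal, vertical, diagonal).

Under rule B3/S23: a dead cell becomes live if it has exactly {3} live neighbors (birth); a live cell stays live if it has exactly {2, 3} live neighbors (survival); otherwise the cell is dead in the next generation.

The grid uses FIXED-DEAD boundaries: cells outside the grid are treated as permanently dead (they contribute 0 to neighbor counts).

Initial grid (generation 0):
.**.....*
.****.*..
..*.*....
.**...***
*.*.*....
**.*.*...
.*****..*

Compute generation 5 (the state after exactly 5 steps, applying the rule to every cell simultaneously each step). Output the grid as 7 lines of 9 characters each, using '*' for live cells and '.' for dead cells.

Answer: ...***...
...***...
..*....*.
...***.*.
.****.**.
**.......
**.......

Derivation:
Simulating step by step:
Generation 0 (given above): 28 live cells
Generation 1: 19 live cells
.*.......
....**...
....*.*..
..*..*.*.
*...****.
*....*...
**.*.*...
Generation 2: 14 live cells
.........
....**...
...**.*..
...*...*.
.*..*..*.
*........
**..*....
Generation 3: 13 live cells
.........
...***...
...*..*..
..**.***.
.........
*........
**.......
Generation 4: 16 live cells
....*....
...***...
.......*.
..******.
......*..
**.......
**.......
Generation 5: 22 live cells
(generation 5 grid is the final answer)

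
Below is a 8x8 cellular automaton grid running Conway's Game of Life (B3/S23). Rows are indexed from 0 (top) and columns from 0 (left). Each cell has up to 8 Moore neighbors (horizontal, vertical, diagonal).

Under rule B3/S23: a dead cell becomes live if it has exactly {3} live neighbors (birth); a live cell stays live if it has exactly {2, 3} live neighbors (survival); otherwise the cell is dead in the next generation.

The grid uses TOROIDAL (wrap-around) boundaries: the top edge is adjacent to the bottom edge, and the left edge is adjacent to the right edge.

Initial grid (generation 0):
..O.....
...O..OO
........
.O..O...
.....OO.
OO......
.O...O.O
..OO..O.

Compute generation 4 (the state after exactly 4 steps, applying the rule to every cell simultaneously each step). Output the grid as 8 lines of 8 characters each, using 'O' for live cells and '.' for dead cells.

Simulating step by step:
Generation 0 (given above): 16 live cells
Generation 1: 18 live cells
..O...OO
........
........
.....O..
OO...O..
OO...O.O
.O....OO
.OOO..O.
Generation 2: 15 live cells
.OOO..OO
........
........
........
.O..OO.O
..O..O..
.....O..
.O.O.O..
Generation 3: 17 live cells
OO.OO.O.
..O.....
........
........
....OOO.
.....O..
..O..OO.
OO.O.O..
Generation 4: 18 live cells
(generation 4 grid is the final answer)

Answer: O..OOO.O
.OOO....
........
.....O..
....OOO.
........
.OO..OO.
O..O....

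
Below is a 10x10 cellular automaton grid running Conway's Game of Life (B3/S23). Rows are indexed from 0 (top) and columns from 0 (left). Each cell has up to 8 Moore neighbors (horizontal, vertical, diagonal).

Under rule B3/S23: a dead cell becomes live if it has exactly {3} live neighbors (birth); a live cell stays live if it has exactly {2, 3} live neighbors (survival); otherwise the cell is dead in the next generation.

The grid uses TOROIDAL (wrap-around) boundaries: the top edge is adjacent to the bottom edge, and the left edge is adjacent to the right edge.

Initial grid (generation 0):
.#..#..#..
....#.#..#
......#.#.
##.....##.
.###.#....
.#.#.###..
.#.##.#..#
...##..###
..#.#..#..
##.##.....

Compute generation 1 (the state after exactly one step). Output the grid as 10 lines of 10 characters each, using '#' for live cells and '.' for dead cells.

Answer: .##.#.....
......#.#.
#....##.#.
##....####
...#.#..#.
.#.....#..
.........#
#.....##.#
###..#.#.#
##..##....

Derivation:
Simulating step by step:
Generation 0 (given above): 38 live cells
Generation 1: 35 live cells
(generation 1 grid is the final answer)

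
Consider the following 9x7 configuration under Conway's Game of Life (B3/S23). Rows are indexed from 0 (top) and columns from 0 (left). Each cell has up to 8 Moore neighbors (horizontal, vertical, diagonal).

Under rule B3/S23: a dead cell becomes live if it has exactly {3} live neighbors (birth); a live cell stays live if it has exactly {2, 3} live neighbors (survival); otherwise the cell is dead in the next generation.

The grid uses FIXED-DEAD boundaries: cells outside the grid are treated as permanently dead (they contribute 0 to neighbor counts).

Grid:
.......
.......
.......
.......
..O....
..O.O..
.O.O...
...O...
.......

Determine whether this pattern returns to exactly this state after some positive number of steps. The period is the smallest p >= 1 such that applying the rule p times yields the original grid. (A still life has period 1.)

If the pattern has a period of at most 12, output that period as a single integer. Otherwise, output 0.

Answer: 2

Derivation:
Simulating and comparing each generation to the original:
Gen 0 (original, given above): 6 live cells
Gen 1: 6 live cells, differs from original
Gen 2: 6 live cells, MATCHES original -> period = 2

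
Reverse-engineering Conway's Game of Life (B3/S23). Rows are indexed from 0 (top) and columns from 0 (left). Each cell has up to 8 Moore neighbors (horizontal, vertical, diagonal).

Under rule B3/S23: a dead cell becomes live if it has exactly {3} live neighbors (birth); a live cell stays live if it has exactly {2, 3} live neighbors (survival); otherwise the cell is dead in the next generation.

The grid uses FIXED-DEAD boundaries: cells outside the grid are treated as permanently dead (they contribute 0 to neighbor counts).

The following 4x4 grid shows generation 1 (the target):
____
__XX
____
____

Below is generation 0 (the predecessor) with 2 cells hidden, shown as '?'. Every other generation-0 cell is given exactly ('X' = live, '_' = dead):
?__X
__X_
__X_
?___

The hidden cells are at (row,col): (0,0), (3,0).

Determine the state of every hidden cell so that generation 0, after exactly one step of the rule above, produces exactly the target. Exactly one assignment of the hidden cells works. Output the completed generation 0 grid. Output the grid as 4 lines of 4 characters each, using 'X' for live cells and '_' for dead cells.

Answer: ___X
__X_
__X_
____

Derivation:
Hidden generation-0 cells (in order): (0,0), (3,0).
A hidden cell only influences target cells in its own 3x3 neighborhood. Try each of the 2^2 = 4 assignments, step the completed generation 0 forward once under B3/S23, and compare with the target:
  (0,0)=_ (3,0)=_ -> step reproduces the target at every cell -> ACCEPT
  (0,0)=_ (3,0)=X -> step gives (2,1)='X' but target has '_' -> reject
  (0,0)=X (3,0)=_ -> step gives (1,1)='X' but target has '_' -> reject
  (0,0)=X (3,0)=X -> step gives (1,1)='X' but target has '_' -> reject
Unique solution: (0,0)=dead, (3,0)=dead.
Check: live-neighbor counts of every cell in the completed generation 0:
0121
0223
0212
0111
Applying B3/S23 to generation 0 with these counts gives:
____
__XX
____
____
which matches the target exactly.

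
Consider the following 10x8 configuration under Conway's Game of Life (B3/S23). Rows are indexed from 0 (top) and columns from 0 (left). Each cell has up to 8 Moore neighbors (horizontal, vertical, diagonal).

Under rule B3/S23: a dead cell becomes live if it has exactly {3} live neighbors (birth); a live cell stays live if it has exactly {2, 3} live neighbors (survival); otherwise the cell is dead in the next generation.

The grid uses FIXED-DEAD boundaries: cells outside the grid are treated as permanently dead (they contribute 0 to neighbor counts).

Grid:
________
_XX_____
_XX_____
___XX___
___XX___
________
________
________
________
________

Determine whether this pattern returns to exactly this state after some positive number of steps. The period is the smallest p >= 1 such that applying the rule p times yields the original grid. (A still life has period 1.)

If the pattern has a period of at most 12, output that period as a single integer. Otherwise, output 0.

Simulating and comparing each generation to the original:
Gen 0 (original, given above): 8 live cells
Gen 1: 6 live cells, differs from original
Gen 2: 8 live cells, MATCHES original -> period = 2

Answer: 2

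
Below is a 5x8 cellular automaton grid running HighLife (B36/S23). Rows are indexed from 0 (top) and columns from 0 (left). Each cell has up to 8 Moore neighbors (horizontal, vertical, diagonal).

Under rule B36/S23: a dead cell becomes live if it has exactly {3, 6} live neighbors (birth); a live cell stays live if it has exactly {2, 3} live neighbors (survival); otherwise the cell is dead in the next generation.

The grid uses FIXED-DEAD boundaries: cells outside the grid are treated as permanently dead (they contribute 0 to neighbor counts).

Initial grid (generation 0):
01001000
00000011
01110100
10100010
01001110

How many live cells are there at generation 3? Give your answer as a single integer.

Simulating step by step:
Generation 0 (given above): 15 live cells
Generation 1: 15 live cells
00000000
01011110
01110101
10000010
01000110
Generation 2: 15 live cells
00001100
01010110
11010001
10001001
00000110
Generation 3: 20 live cells
00001110
11010110
11010101
11001101
00000110
Population at generation 3: 20

Answer: 20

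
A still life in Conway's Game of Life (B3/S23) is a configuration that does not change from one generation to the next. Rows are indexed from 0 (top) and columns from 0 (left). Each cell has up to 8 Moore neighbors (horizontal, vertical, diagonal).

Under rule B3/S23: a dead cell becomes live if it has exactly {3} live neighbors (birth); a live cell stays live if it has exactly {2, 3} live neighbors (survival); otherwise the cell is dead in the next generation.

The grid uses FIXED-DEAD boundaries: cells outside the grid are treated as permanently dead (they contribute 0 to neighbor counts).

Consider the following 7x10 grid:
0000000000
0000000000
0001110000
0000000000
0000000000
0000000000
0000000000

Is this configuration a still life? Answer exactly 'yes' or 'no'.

Compute generation 1 and compare to generation 0 (given above):
Generation 1:
0000000000
0000100000
0000100000
0000100000
0000000000
0000000000
0000000000
Cell (1,4) differs: gen0=0 vs gen1=1 -> NOT a still life.

Answer: no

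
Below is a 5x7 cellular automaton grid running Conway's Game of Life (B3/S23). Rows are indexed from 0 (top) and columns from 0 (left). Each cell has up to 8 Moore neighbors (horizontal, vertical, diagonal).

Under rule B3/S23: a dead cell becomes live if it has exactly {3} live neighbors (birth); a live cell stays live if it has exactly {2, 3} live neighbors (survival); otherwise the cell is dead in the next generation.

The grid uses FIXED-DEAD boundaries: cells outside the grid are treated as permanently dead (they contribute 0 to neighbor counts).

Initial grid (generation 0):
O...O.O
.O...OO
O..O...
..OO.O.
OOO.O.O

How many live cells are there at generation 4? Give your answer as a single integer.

Answer: 11

Derivation:
Simulating step by step:
Generation 0 (given above): 16 live cells
Generation 1: 16 live cells
......O
OO..OOO
.O.O.OO
O....O.
.OO.OO.
Generation 2: 12 live cells
......O
OOO.O..
.OO....
O..O...
.O..OO.
Generation 3: 8 live cells
.O.....
O.OO...
.......
O..OO..
....O..
Generation 4: 11 live cells
.OO....
.OO....
.OO.O..
...OO..
...OO..
Population at generation 4: 11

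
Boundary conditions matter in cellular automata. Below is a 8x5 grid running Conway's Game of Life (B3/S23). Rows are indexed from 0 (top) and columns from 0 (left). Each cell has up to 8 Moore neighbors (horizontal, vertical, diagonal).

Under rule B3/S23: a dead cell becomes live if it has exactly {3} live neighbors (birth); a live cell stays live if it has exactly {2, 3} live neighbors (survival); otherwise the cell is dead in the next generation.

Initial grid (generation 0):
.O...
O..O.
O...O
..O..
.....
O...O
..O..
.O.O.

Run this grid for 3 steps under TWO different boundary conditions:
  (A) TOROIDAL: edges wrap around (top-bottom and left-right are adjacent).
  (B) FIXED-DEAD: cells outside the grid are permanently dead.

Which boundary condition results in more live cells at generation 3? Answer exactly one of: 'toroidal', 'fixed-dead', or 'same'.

Answer: toroidal

Derivation:
Under TOROIDAL boundary, generation 3:
...O.
OO..O
.OO.O
OO.OO
..O..
.....
.....
.....
Population = 12

Under FIXED-DEAD boundary, generation 3:
.O...
O.O..
O.O..
.O...
.....
.OOO.
.....
.O.O.
Population = 11

Comparison: toroidal=12, fixed-dead=11 -> toroidal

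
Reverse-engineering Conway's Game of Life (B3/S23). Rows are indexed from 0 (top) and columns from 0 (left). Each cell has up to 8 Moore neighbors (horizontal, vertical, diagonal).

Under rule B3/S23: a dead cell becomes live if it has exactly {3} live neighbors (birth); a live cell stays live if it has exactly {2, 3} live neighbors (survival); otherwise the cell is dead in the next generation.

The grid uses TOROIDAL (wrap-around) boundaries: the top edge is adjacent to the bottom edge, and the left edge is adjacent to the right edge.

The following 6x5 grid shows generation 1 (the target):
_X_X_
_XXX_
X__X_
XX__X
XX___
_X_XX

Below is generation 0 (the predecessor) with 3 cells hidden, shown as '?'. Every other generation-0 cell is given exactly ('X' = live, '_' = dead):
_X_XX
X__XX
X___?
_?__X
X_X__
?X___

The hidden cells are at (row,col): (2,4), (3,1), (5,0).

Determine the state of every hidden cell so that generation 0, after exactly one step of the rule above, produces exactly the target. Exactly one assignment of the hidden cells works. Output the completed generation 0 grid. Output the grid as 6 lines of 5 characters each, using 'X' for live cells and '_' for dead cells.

Hidden generation-0 cells (in order): (2,4), (3,1), (5,0).
A hidden cell only influences target cells in its own 3x3 neighborhood. Try each of the 2^3 = 8 assignments, step the completed generation 0 forward once under B3/S23, and compare with the target:
  (2,4)=_ (3,1)=_ (5,0)=_ -> step reproduces the target at every cell -> ACCEPT
  (2,4)=_ (3,1)=_ (5,0)=X -> step gives (4,1)='_' but target has 'X' -> reject
  (2,4)=_ (3,1)=X (5,0)=_ -> step gives (2,0)='_' but target has 'X' -> reject
  (2,4)=_ (3,1)=X (5,0)=X -> step gives (2,0)='_' but target has 'X' -> reject
  (2,4)=X (3,1)=_ (5,0)=_ -> step gives (1,3)='_' but target has 'X' -> reject
  (2,4)=X (3,1)=_ (5,0)=X -> step gives (1,3)='_' but target has 'X' -> reject
  (2,4)=X (3,1)=X (5,0)=_ -> step gives (1,3)='_' but target has 'X' -> reject
  (2,4)=X (3,1)=X (5,0)=X -> step gives (1,3)='_' but target has 'X' -> reject
Unique solution: (2,4)=dead, (3,1)=dead, (5,0)=dead.
Check: live-neighbor counts of every cell in the completed generation 0:
52434
43335
32135
33122
23122
43433
Applying B3/S23 to generation 0 with these counts gives:
_X_X_
_XXX_
X__X_
XX__X
XX___
_X_XX
which matches the target exactly.

Answer: _X_XX
X__XX
X____
____X
X_X__
_X___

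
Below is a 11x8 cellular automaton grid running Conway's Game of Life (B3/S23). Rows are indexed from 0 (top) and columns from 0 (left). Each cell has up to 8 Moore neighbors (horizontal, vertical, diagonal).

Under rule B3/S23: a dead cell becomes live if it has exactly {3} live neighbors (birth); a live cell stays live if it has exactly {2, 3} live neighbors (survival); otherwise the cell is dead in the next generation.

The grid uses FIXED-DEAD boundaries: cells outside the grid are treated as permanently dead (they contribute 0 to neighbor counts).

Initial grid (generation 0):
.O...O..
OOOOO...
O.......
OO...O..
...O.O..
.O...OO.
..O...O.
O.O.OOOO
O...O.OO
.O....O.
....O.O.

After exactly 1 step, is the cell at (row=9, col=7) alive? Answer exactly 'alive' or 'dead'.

Answer: dead

Derivation:
Simulating step by step:
Generation 0 (given above): 32 live cells
Generation 1: 30 live cells
OO.OO...
O.OOO...
...OO...
OO..O...
OOO..O..
..O.OOO.
..OOO...
....O...
O..OO...
......O.
.....O..

Cell (9,7) at generation 1: 0 -> dead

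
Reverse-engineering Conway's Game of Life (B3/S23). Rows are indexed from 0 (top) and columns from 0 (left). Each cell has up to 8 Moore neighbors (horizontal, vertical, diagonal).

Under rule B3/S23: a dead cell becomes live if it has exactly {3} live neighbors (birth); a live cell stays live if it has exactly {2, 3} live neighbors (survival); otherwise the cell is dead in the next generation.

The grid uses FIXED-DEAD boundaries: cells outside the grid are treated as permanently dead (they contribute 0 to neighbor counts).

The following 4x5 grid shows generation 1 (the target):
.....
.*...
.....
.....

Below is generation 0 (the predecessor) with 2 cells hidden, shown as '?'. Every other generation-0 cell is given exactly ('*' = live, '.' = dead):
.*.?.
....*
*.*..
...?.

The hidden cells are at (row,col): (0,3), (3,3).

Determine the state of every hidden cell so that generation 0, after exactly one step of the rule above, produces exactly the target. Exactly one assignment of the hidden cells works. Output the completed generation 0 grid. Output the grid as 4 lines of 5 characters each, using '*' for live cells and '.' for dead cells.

Answer: .*...
....*
*.*..
.....

Derivation:
Hidden generation-0 cells (in order): (0,3), (3,3).
A hidden cell only influences target cells in its own 3x3 neighborhood. Try each of the 2^2 = 4 assignments, step the completed generation 0 forward once under B3/S23, and compare with the target:
  (0,3)=. (3,3)=. -> step reproduces the target at every cell -> ACCEPT
  (0,3)=. (3,3)=* -> step gives (2,3)='*' but target has '.' -> reject
  (0,3)=* (3,3)=. -> step gives (1,2)='*' but target has '.' -> reject
  (0,3)=* (3,3)=* -> step gives (1,2)='*' but target has '.' -> reject
Unique solution: (0,3)=dead, (3,3)=dead.
Check: live-neighbor counts of every cell in the completed generation 0:
10111
23220
02021
12110
Applying B3/S23 to generation 0 with these counts gives:
.....
.*...
.....
.....
which matches the target exactly.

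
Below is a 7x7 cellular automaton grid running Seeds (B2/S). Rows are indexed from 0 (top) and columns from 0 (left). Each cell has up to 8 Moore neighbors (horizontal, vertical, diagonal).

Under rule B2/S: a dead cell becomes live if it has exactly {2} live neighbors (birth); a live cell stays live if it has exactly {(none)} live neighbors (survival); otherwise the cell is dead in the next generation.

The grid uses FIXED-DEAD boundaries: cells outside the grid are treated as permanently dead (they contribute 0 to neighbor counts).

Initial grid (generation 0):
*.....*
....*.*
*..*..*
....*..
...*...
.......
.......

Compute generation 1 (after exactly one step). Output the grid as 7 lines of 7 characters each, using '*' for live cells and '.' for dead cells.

Answer: .......
**.*...
.......
..*..*.
....*..
.......
.......

Derivation:
Simulating step by step:
Generation 0 (given above): 9 live cells
Generation 1: 6 live cells
(generation 1 grid is the final answer)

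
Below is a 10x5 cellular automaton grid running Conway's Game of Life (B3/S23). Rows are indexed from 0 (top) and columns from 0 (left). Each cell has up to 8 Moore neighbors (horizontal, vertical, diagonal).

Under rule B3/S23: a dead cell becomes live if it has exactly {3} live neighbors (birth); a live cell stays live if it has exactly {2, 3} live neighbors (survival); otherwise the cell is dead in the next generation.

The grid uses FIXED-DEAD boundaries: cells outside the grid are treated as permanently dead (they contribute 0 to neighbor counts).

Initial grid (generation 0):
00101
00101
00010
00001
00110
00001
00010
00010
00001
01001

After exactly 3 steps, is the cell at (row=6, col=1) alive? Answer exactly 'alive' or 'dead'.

Answer: alive

Derivation:
Simulating step by step:
Generation 0 (given above): 14 live cells
Generation 1: 16 live cells
00000
00101
00011
00101
00011
00101
00011
00011
00011
00000
Generation 2: 11 live cells
00000
00001
00101
00100
00101
00100
00100
00100
00011
00000
Generation 3: 12 live cells
00000
00010
00000
01100
01100
01100
01110
00100
00010
00000

Cell (6,1) at generation 3: 1 -> alive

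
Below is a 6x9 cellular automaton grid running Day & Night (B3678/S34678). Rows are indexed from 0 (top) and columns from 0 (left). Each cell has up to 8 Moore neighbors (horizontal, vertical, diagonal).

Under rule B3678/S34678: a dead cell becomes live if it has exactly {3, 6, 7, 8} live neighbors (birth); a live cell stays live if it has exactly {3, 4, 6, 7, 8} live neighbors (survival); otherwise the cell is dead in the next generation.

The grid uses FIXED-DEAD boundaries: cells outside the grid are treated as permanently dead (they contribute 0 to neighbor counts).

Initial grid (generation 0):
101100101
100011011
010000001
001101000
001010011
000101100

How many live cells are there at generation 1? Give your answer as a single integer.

Simulating step by step:
Generation 0 (given above): 22 live cells
Generation 1: 23 live cells
010011000
001100111
001101110
011110011
001010000
000010010
Population at generation 1: 23

Answer: 23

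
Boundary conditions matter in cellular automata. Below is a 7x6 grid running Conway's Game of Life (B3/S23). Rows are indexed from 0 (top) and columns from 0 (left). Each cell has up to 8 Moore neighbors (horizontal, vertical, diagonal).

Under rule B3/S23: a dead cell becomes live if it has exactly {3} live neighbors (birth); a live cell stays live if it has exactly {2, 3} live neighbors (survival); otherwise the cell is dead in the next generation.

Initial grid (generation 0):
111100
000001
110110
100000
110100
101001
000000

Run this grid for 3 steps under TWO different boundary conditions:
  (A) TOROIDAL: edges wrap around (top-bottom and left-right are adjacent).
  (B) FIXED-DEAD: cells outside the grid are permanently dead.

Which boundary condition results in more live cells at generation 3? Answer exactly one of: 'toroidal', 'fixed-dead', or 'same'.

Answer: fixed-dead

Derivation:
Under TOROIDAL boundary, generation 3:
011000
001000
100000
000000
000000
000000
000000
Population = 4

Under FIXED-DEAD boundary, generation 3:
000000
000100
000010
011010
011000
000000
000000
Population = 7

Comparison: toroidal=4, fixed-dead=7 -> fixed-dead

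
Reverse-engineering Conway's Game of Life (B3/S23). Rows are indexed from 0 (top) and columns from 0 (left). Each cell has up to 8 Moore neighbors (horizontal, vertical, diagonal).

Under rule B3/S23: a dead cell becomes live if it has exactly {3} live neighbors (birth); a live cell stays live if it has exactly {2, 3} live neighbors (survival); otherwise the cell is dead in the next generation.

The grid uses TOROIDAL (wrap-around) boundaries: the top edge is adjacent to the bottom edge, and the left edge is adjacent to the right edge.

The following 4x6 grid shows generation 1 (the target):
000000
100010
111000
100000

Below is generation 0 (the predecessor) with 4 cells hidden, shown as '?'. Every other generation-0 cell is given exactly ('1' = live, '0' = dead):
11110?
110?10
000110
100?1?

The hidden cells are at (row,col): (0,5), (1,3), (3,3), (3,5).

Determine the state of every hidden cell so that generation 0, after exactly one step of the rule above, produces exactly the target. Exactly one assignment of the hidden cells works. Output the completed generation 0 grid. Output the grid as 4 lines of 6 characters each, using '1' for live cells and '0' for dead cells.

Hidden generation-0 cells (in order): (0,5), (1,3), (3,3), (3,5).
A hidden cell only influences target cells in its own 3x3 neighborhood. Try each of the 2^4 = 16 assignments, step the completed generation 0 forward once under B3/S23, and compare with the target:
  (0,5)=0 (1,3)=0 (3,3)=0 (3,5)=0 -> step gives (0,2)='1' but target has '0' -> reject
  (0,5)=0 (1,3)=0 (3,3)=0 (3,5)=1 -> step gives (0,2)='1' but target has '0' -> reject
  (0,5)=0 (1,3)=0 (3,3)=1 (3,5)=0 -> step reproduces the target at every cell -> ACCEPT
  (0,5)=0 (1,3)=0 (3,3)=1 (3,5)=1 -> step gives (2,0)='0' but target has '1' -> reject
  (0,5)=0 (1,3)=1 (3,3)=0 (3,5)=0 -> step gives (1,4)='0' but target has '1' -> reject
  (0,5)=0 (1,3)=1 (3,3)=0 (3,5)=1 -> step gives (1,4)='0' but target has '1' -> reject
  (0,5)=0 (1,3)=1 (3,3)=1 (3,5)=0 -> step gives (1,4)='0' but target has '1' -> reject
  (0,5)=0 (1,3)=1 (3,3)=1 (3,5)=1 -> step gives (1,4)='0' but target has '1' -> reject
  (0,5)=1 (1,3)=0 (3,3)=0 (3,5)=0 -> step gives (0,2)='1' but target has '0' -> reject
  (0,5)=1 (1,3)=0 (3,3)=0 (3,5)=1 -> step gives (0,2)='1' but target has '0' -> reject
  (0,5)=1 (1,3)=0 (3,3)=1 (3,5)=0 -> step gives (1,0)='0' but target has '1' -> reject
  (0,5)=1 (1,3)=0 (3,3)=1 (3,5)=1 -> step gives (1,0)='0' but target has '1' -> reject
  (0,5)=1 (1,3)=1 (3,3)=0 (3,5)=0 -> step gives (1,0)='0' but target has '1' -> reject
  (0,5)=1 (1,3)=1 (3,3)=0 (3,5)=1 -> step gives (1,0)='0' but target has '1' -> reject
  (0,5)=1 (1,3)=1 (3,3)=1 (3,5)=0 -> step gives (1,0)='0' but target has '1' -> reject
  (0,5)=1 (1,3)=1 (3,3)=1 (3,5)=1 -> step gives (1,0)='0' but target has '1' -> reject
Unique solution: (0,5)=dead, (1,3)=dead, (3,3)=live, (3,5)=dead.
Check: live-neighbor counts of every cell in the completed generation 0:
454445
345534
333445
245544
Applying B3/S23 to generation 0 with these counts gives:
000000
100010
111000
100000
which matches the target exactly.

Answer: 111100
110010
000110
100110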